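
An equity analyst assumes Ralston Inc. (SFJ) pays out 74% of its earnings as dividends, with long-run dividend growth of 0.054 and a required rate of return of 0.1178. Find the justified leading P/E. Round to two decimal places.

Justified leading P/E = b/(r−g) = 0.74/(0.1178−0.054) = 11.5987

11.60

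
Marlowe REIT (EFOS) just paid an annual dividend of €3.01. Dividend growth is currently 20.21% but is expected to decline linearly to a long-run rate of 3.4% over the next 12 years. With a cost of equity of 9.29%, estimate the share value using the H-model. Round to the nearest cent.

H-model: P₀ = D₀[(1+g_L) + H(g_S−g_L)]/(r−g_L), with H = 12/2 = 6.
P₀ = 3.01 × [(1+0.034) + 6×(0.2021−0.034)] / (0.0929−0.034)
   = 3.01 × 2.0426 / 0.0589 = 104.3841

€104.38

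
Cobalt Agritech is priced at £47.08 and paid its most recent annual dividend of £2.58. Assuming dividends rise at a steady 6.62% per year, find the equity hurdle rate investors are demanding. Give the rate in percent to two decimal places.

12.46%

Rearranging the constant-growth DDM: r = D₁/P₀ + g.
D₁ = 2.58 × (1 + 0.0662) = 2.7508.
r = 2.7508 / 47.08 + 0.0662 = 0.05843 + 0.0662 = 0.12463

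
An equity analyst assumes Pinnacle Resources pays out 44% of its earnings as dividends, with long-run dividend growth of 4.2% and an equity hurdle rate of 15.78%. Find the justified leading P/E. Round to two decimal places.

Justified leading P/E = b/(r−g) = 0.44/(0.1578−0.042) = 3.7997

3.80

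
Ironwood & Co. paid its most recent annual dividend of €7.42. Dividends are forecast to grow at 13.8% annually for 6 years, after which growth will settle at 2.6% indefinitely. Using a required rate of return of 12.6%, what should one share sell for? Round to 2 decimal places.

€127.34

Two-stage DDM. Project D₁…D_6 at 0.138, terminal growth 0.026, discount at r = 0.126.
D_1 = 8.4440
D_2 = 9.6092
D_3 = 10.9353
D_4 = 12.4444
D_5 = 14.1617
D_6 = 16.1160
Terminal value at t=6: TV = D_7/(r−g) = 16.5350/(0.126−0.026) = 165.3502
P₀ = 8.4440/(1+0.126)^1 + 9.6092/(1+0.126)^2 + 10.9353/(1+0.126)^3 + 12.4444/(1+0.126)^4 + 14.1617/(1+0.126)^5 + 16.1160/(1+0.126)^6 + 165.3502/(1+0.126)^6 = 127.3391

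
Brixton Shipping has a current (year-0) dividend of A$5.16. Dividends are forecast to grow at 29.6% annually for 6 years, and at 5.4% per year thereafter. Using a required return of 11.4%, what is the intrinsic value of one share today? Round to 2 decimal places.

A$279.08

Two-stage DDM. Project D₁…D_6 at 0.296, terminal growth 0.054, discount at r = 0.114.
D_1 = 6.6874
D_2 = 8.6668
D_3 = 11.2322
D_4 = 14.5569
D_5 = 18.8658
D_6 = 24.4500
Terminal value at t=6: TV = D_7/(r−g) = 25.7704/(0.114−0.054) = 429.5058
P₀ = 6.6874/(1+0.114)^1 + 8.6668/(1+0.114)^2 + 11.2322/(1+0.114)^3 + 14.5569/(1+0.114)^4 + 18.8658/(1+0.114)^5 + 24.4500/(1+0.114)^6 + 429.5058/(1+0.114)^6 = 279.0812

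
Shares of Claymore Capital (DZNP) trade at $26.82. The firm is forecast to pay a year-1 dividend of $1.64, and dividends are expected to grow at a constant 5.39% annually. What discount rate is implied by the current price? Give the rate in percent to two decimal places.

11.50%

Rearranging the constant-growth DDM: r = D₁/P₀ + g.
r = 1.6400 / 26.82 + 0.0539 = 0.06115 + 0.0539 = 0.11505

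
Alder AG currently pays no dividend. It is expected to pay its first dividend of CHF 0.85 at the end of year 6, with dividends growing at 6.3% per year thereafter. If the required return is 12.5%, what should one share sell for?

Deferred-dividend DDM. At t=5 the remaining stream is a growing perpetuity with first payment D_6 = 0.85.
V_5 = D_6/(r−g) = 0.85/(0.125−0.063) = 13.7097
P₀ = V_5/(1+r)^5 = 13.7097/(1+0.125)^5 = 7.6079

CHF 7.61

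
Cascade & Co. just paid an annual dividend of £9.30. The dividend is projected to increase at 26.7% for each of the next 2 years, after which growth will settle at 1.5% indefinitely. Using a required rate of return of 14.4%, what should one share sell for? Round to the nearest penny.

£111.46

Two-stage DDM. Project D₁…D_2 at 0.267, terminal growth 0.015, discount at r = 0.144.
D_1 = 11.7831
D_2 = 14.9292
Terminal value at t=2: TV = D_3/(r−g) = 15.1531/(0.144−0.015) = 117.4661
P₀ = 11.7831/(1+0.144)^1 + 14.9292/(1+0.144)^2 + 117.4661/(1+0.144)^2 = 111.4626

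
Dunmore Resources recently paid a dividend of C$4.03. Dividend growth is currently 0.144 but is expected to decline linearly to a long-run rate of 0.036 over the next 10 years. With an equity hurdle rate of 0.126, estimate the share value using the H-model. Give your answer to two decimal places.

C$70.57

H-model: P₀ = D₀[(1+g_L) + H(g_S−g_L)]/(r−g_L), with H = 10/2 = 5.
P₀ = 4.03 × [(1+0.036) + 5×(0.144−0.036)] / (0.126−0.036)
   = 4.03 × 1.5760 / 0.09 = 70.5698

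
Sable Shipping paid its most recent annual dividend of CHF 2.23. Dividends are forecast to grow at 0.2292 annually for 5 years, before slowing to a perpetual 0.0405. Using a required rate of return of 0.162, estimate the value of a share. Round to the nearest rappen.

CHF 38.54

Two-stage DDM. Project D₁…D_5 at 0.2292, terminal growth 0.0405, discount at r = 0.162.
D_1 = 2.7411
D_2 = 3.3694
D_3 = 4.1416
D_4 = 5.0909
D_5 = 6.2577
Terminal value at t=5: TV = D_6/(r−g) = 6.5112/(0.162−0.0405) = 53.5900
P₀ = 2.7411/(1+0.162)^1 + 3.3694/(1+0.162)^2 + 4.1416/(1+0.162)^3 + 5.0909/(1+0.162)^4 + 6.2577/(1+0.162)^5 + 53.5900/(1+0.162)^5 = 38.5363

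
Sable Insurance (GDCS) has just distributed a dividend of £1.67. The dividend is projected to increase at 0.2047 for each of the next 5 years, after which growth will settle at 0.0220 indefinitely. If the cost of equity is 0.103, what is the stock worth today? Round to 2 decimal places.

Two-stage DDM. Project D₁…D_5 at 0.2047, terminal growth 0.022, discount at r = 0.103.
D_1 = 2.0118
D_2 = 2.4237
D_3 = 2.9198
D_4 = 3.5175
D_5 = 4.2375
Terminal value at t=5: TV = D_6/(r−g) = 4.3307/(0.103−0.022) = 53.4659
P₀ = 2.0118/(1+0.103)^1 + 2.4237/(1+0.103)^2 + 2.9198/(1+0.103)^3 + 3.5175/(1+0.103)^4 + 4.2375/(1+0.103)^5 + 53.4659/(1+0.103)^5 = 43.7131

£43.71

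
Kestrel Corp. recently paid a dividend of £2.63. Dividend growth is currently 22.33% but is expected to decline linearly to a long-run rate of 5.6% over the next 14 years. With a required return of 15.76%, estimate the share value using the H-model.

H-model: P₀ = D₀[(1+g_L) + H(g_S−g_L)]/(r−g_L), with H = 14/2 = 7.
P₀ = 2.63 × [(1+0.056) + 7×(0.2233−0.056)] / (0.1576−0.056)
   = 2.63 × 2.2271 / 0.1016 = 57.6503

£57.65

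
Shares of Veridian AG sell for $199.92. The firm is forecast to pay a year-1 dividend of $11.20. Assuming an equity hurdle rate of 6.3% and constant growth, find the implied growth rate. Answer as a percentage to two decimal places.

0.70%

From P₀ = D₁/(r − g), the implied growth is g = r − D₁/P₀.
g = 0.063 − 11.20/199.92 = 0.063 − 0.05602 = 0.00698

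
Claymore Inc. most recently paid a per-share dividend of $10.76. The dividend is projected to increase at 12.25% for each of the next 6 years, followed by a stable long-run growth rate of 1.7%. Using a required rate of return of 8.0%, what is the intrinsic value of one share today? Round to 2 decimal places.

$293.02

Two-stage DDM. Project D₁…D_6 at 0.1225, terminal growth 0.017, discount at r = 0.08.
D_1 = 12.0781
D_2 = 13.5577
D_3 = 15.2185
D_4 = 17.0827
D_5 = 19.1754
D_6 = 21.5244
Terminal value at t=6: TV = D_7/(r−g) = 21.8903/(0.08−0.017) = 347.4648
P₀ = 12.0781/(1+0.08)^1 + 13.5577/(1+0.08)^2 + 15.2185/(1+0.08)^3 + 17.0827/(1+0.08)^4 + 19.1754/(1+0.08)^5 + 21.5244/(1+0.08)^6 + 347.4648/(1+0.08)^6 = 293.0204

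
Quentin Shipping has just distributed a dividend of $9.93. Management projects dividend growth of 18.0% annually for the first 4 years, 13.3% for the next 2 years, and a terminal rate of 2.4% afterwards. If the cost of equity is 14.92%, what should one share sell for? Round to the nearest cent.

Three-stage DDM. Project D₁…D_6; terminal Gordon value at t=6 with g = 0.024; discount at r = 0.1492.
D_1 = 11.7174
D_2 = 13.8265
D_3 = 16.3153
D_4 = 19.2521
D_5 = 21.8126
D_6 = 24.7137
TV_6 = 25.3068/(0.1492−0.024) = 202.1309
P₀ = Σ Dₜ/(1+r)ᵗ + TV_6/(1+r)^6 = 151.8177

$151.82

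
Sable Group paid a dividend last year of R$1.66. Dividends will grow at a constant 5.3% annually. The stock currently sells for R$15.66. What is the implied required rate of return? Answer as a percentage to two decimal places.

Rearranging the constant-growth DDM: r = D₁/P₀ + g.
D₁ = 1.66 × (1 + 0.053) = 1.7480.
r = 1.7480 / 15.66 + 0.053 = 0.11162 + 0.053 = 0.16462

16.46%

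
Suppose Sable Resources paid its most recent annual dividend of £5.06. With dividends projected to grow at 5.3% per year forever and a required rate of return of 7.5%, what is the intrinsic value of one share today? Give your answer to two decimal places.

Gordon growth model: P₀ = D₁/(r − g). D₁ = 5.06 × (1 + 0.053) = 5.3282.
P₀ = 5.3282 / (0.075 − 0.053) = 5.3282 / 0.022 = 242.1900

£242.19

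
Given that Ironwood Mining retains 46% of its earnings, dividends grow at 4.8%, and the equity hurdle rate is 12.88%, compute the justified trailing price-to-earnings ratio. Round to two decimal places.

7.00

Payout ratio b = 1 − 0.46 = 0.54.
Justified trailing P/E = b(1+g)/(r−g) = 0.54×(1+0.048)/(0.1288−0.048) = 7.0040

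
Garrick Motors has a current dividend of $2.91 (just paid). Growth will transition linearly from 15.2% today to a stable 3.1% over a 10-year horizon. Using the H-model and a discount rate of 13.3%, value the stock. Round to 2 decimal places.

$46.67

H-model: P₀ = D₀[(1+g_L) + H(g_S−g_L)]/(r−g_L), with H = 10/2 = 5.
P₀ = 2.91 × [(1+0.031) + 5×(0.152−0.031)] / (0.133−0.031)
   = 2.91 × 1.6360 / 0.102 = 46.6741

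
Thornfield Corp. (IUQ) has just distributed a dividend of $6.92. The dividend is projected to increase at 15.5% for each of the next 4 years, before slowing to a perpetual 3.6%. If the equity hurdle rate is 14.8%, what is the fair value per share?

Two-stage DDM. Project D₁…D_4 at 0.155, terminal growth 0.036, discount at r = 0.148.
D_1 = 7.9926
D_2 = 9.2315
D_3 = 10.6623
D_4 = 12.3150
Terminal value at t=4: TV = D_5/(r−g) = 12.7583/(0.148−0.036) = 113.9136
P₀ = 7.9926/(1+0.148)^1 + 9.2315/(1+0.148)^2 + 10.6623/(1+0.148)^3 + 12.3150/(1+0.148)^4 + 113.9136/(1+0.148)^4 = 93.6901

$93.69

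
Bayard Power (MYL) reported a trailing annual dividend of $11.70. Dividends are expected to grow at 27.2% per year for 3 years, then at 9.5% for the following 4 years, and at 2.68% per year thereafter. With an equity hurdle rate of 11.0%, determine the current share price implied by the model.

Three-stage DDM. Project D₁…D_7; terminal Gordon value at t=7 with g = 0.0268; discount at r = 0.11.
D_1 = 14.8824
D_2 = 18.9304
D_3 = 24.0795
D_4 = 26.3670
D_5 = 28.8719
D_6 = 31.6147
D_7 = 34.6181
TV_7 = 35.5459/(0.11−0.0268) = 427.2344
P₀ = Σ Dₜ/(1+r)ᵗ + TV_7/(1+r)^7 = 320.2392

$320.24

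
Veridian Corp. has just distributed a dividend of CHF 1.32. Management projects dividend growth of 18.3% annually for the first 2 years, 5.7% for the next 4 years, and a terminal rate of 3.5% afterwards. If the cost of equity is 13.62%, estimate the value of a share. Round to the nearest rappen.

Three-stage DDM. Project D₁…D_6; terminal Gordon value at t=6 with g = 0.035; discount at r = 0.1362.
D_1 = 1.5616
D_2 = 1.8473
D_3 = 1.9526
D_4 = 2.0639
D_5 = 2.1816
D_6 = 2.3059
TV_6 = 2.3866/(0.1362−0.035) = 23.5832
P₀ = Σ Dₜ/(1+r)ᵗ + TV_6/(1+r)^6 = 18.5605

CHF 18.56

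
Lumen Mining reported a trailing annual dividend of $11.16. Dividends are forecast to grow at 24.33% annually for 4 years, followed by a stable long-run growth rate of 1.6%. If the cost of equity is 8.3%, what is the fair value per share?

$357.74

Two-stage DDM. Project D₁…D_4 at 0.2433, terminal growth 0.016, discount at r = 0.083.
D_1 = 13.8752
D_2 = 17.2511
D_3 = 21.4483
D_4 = 26.6666
Terminal value at t=4: TV = D_5/(r−g) = 27.0933/(0.083−0.016) = 404.3774
P₀ = 13.8752/(1+0.083)^1 + 17.2511/(1+0.083)^2 + 21.4483/(1+0.083)^3 + 26.6666/(1+0.083)^4 + 404.3774/(1+0.083)^4 = 357.7394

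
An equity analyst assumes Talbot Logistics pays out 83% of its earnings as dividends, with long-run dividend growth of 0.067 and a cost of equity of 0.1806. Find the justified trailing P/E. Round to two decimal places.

7.80

Justified trailing P/E = b(1+g)/(r−g) = 0.83×(1+0.067)/(0.1806−0.067) = 7.7959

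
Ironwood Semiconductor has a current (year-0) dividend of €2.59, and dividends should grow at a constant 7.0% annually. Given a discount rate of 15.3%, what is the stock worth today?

Gordon growth model: P₀ = D₁/(r − g). D₁ = 2.59 × (1 + 0.07) = 2.7713.
P₀ = 2.7713 / (0.153 − 0.07) = 2.7713 / 0.083 = 33.3892

€33.39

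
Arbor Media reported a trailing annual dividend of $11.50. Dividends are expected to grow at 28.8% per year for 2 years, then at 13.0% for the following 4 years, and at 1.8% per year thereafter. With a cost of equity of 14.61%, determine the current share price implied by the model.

$192.60

Three-stage DDM. Project D₁…D_6; terminal Gordon value at t=6 with g = 0.018; discount at r = 0.1461.
D_1 = 14.8120
D_2 = 19.0779
D_3 = 21.5580
D_4 = 24.3605
D_5 = 27.5274
D_6 = 31.1059
TV_6 = 31.6658/(0.1461−0.018) = 247.1963
P₀ = Σ Dₜ/(1+r)ᵗ + TV_6/(1+r)^6 = 192.6021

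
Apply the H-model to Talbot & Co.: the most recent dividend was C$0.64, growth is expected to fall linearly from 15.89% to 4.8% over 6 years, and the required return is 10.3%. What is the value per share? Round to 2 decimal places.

C$16.07

H-model: P₀ = D₀[(1+g_L) + H(g_S−g_L)]/(r−g_L), with H = 6/2 = 3.
P₀ = 0.64 × [(1+0.048) + 3×(0.1589−0.048)] / (0.103−0.048)
   = 0.64 × 1.3807 / 0.055 = 16.0663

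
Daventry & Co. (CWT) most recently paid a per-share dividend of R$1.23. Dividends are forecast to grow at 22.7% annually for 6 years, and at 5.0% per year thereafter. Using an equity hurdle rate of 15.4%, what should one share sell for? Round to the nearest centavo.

R$27.14

Two-stage DDM. Project D₁…D_6 at 0.227, terminal growth 0.05, discount at r = 0.154.
D_1 = 1.5092
D_2 = 1.8518
D_3 = 2.2722
D_4 = 2.7879
D_5 = 3.4208
D_6 = 4.1973
Terminal value at t=6: TV = D_7/(r−g) = 4.4072/(0.154−0.05) = 42.3768
P₀ = 1.5092/(1+0.154)^1 + 1.8518/(1+0.154)^2 + 2.2722/(1+0.154)^3 + 2.7879/(1+0.154)^4 + 3.4208/(1+0.154)^5 + 4.1973/(1+0.154)^6 + 42.3768/(1+0.154)^6 = 27.1405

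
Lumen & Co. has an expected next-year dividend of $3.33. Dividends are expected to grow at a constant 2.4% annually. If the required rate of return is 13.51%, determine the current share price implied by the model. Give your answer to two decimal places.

Gordon growth model: P₀ = D₁/(r − g), with D₁ = 3.33 given directly.
P₀ = 3.3300 / (0.1351 − 0.024) = 3.3300 / 0.1111 = 29.9730

$29.97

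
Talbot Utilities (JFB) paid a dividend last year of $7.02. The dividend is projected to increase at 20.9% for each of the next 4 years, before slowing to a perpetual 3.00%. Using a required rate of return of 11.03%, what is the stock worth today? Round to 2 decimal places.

$161.49

Two-stage DDM. Project D₁…D_4 at 0.209, terminal growth 0.03, discount at r = 0.1103.
D_1 = 8.4872
D_2 = 10.2610
D_3 = 12.4055
D_4 = 14.9983
Terminal value at t=4: TV = D_5/(r−g) = 15.4483/(0.1103−0.03) = 192.3818
P₀ = 8.4872/(1+0.1103)^1 + 10.2610/(1+0.1103)^2 + 12.4055/(1+0.1103)^3 + 14.9983/(1+0.1103)^4 + 192.3818/(1+0.1103)^4 = 161.4912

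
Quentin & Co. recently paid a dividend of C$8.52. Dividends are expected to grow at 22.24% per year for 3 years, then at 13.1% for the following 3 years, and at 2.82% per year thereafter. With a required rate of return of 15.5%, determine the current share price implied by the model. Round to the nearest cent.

C$134.62

Three-stage DDM. Project D₁…D_6; terminal Gordon value at t=6 with g = 0.0282; discount at r = 0.155.
D_1 = 10.4148
D_2 = 12.7311
D_3 = 15.5625
D_4 = 17.6012
D_5 = 19.9070
D_6 = 22.5148
TV_6 = 23.1497/(0.155−0.0282) = 182.5685
P₀ = Σ Dₜ/(1+r)ᵗ + TV_6/(1+r)^6 = 134.6211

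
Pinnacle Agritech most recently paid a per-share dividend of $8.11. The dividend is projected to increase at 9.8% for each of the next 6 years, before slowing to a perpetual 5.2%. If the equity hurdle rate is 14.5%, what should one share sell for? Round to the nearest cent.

$113.47

Two-stage DDM. Project D₁…D_6 at 0.098, terminal growth 0.052, discount at r = 0.145.
D_1 = 8.9048
D_2 = 9.7774
D_3 = 10.7356
D_4 = 11.7877
D_5 = 12.9429
D_6 = 14.2113
Terminal value at t=6: TV = D_7/(r−g) = 14.9503/(0.145−0.052) = 160.7562
P₀ = 8.9048/(1+0.145)^1 + 9.7774/(1+0.145)^2 + 10.7356/(1+0.145)^3 + 11.7877/(1+0.145)^4 + 12.9429/(1+0.145)^5 + 14.2113/(1+0.145)^6 + 160.7562/(1+0.145)^6 = 113.4685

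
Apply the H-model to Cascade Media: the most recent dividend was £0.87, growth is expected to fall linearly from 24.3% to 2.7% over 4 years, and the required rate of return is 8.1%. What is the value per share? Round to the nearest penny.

£23.51

H-model: P₀ = D₀[(1+g_L) + H(g_S−g_L)]/(r−g_L), with H = 4/2 = 2.
P₀ = 0.87 × [(1+0.027) + 2×(0.243−0.027)] / (0.081−0.027)
   = 0.87 × 1.4590 / 0.054 = 23.5061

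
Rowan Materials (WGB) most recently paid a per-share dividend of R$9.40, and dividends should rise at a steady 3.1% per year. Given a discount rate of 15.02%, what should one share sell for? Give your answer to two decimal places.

R$81.30

Gordon growth model: P₀ = D₁/(r − g). D₁ = 9.40 × (1 + 0.031) = 9.6914.
P₀ = 9.6914 / (0.1502 − 0.031) = 9.6914 / 0.1192 = 81.3037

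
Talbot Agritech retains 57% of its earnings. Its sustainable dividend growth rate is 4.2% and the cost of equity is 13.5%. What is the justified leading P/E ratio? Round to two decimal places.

4.62

Payout ratio b = 1 − 0.57 = 0.43.
Justified leading P/E = b/(r−g) = 0.43/(0.135−0.042) = 4.6237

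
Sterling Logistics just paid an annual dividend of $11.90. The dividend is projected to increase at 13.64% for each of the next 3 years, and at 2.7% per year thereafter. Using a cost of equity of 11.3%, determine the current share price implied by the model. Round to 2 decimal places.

$188.48

Two-stage DDM. Project D₁…D_3 at 0.1364, terminal growth 0.027, discount at r = 0.113.
D_1 = 13.5232
D_2 = 15.3677
D_3 = 17.4639
Terminal value at t=3: TV = D_4/(r−g) = 17.9354/(0.113−0.027) = 208.5512
P₀ = 13.5232/(1+0.113)^1 + 15.3677/(1+0.113)^2 + 17.4639/(1+0.113)^3 + 208.5512/(1+0.113)^3 = 188.4833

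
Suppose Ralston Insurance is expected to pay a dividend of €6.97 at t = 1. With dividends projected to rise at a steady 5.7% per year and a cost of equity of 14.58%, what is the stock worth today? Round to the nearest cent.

Gordon growth model: P₀ = D₁/(r − g), with D₁ = 6.97 given directly.
P₀ = 6.9700 / (0.1458 − 0.057) = 6.9700 / 0.0888 = 78.4910

€78.49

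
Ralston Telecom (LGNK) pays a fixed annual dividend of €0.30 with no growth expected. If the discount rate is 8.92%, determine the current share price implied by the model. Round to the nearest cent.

Zero-growth DDM (perpetuity): P₀ = D/r = 0.30 / 0.0892 = 3.3632

€3.36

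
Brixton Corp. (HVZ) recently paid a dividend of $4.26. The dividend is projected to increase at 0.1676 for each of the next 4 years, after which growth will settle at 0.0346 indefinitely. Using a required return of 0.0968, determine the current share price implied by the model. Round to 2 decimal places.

Two-stage DDM. Project D₁…D_4 at 0.1676, terminal growth 0.0346, discount at r = 0.0968.
D_1 = 4.9740
D_2 = 5.8076
D_3 = 6.7810
D_4 = 7.9175
Terminal value at t=4: TV = D_5/(r−g) = 8.1914/(0.0968−0.0346) = 131.6946
P₀ = 4.9740/(1+0.0968)^1 + 5.8076/(1+0.0968)^2 + 6.7810/(1+0.0968)^3 + 7.9175/(1+0.0968)^4 + 131.6946/(1+0.0968)^4 = 110.9767

$110.98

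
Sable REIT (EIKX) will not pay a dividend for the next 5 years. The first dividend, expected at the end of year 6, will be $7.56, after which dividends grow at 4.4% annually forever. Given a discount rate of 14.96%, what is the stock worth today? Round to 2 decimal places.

Deferred-dividend DDM. At t=5 the remaining stream is a growing perpetuity with first payment D_6 = 7.56.
V_5 = D_6/(r−g) = 7.56/(0.1496−0.044) = 71.5909
P₀ = V_5/(1+r)^5 = 71.5909/(1+0.1496)^5 = 35.6553

$35.66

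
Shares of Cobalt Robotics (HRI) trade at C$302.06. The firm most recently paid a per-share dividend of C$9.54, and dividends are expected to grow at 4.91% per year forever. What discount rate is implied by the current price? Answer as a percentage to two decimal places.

Rearranging the constant-growth DDM: r = D₁/P₀ + g.
D₁ = 9.54 × (1 + 0.0491) = 10.0084.
r = 10.0084 / 302.06 + 0.0491 = 0.03313 + 0.0491 = 0.08223

8.22%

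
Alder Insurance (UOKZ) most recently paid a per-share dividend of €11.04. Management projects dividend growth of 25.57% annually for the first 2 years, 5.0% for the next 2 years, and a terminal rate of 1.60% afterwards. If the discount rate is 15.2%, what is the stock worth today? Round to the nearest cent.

Three-stage DDM. Project D₁…D_4; terminal Gordon value at t=4 with g = 0.016; discount at r = 0.152.
D_1 = 13.8629
D_2 = 17.4077
D_3 = 18.2781
D_4 = 19.1920
TV_4 = 19.4990/(0.152−0.016) = 143.3753
P₀ = Σ Dₜ/(1+r)ᵗ + TV_4/(1+r)^4 = 129.4110

€129.41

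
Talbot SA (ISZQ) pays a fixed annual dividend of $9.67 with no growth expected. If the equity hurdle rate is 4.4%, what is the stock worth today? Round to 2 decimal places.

Zero-growth DDM (perpetuity): P₀ = D/r = 9.67 / 0.044 = 219.7727

$219.77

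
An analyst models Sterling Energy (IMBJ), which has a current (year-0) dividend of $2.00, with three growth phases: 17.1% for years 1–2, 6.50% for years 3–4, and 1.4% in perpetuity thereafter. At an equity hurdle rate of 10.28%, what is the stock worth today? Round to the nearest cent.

Three-stage DDM. Project D₁…D_4; terminal Gordon value at t=4 with g = 0.014; discount at r = 0.1028.
D_1 = 2.3420
D_2 = 2.7425
D_3 = 2.9207
D_4 = 3.1106
TV_4 = 3.1541/(0.1028−0.014) = 35.5196
P₀ = Σ Dₜ/(1+r)ᵗ + TV_4/(1+r)^4 = 32.6744

$32.67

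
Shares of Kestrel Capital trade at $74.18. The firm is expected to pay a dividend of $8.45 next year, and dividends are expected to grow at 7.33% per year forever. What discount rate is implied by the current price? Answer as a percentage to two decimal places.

18.72%

Rearranging the constant-growth DDM: r = D₁/P₀ + g.
r = 8.4500 / 74.18 + 0.0733 = 0.11391 + 0.0733 = 0.18721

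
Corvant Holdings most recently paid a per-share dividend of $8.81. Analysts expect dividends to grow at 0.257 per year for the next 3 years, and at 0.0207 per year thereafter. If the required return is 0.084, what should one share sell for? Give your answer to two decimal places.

$257.31

Two-stage DDM. Project D₁…D_3 at 0.257, terminal growth 0.0207, discount at r = 0.084.
D_1 = 11.0742
D_2 = 13.9202
D_3 = 17.4977
Terminal value at t=3: TV = D_4/(r−g) = 17.8599/(0.084−0.0207) = 282.1475
P₀ = 11.0742/(1+0.084)^1 + 13.9202/(1+0.084)^2 + 17.4977/(1+0.084)^3 + 282.1475/(1+0.084)^3 = 257.3070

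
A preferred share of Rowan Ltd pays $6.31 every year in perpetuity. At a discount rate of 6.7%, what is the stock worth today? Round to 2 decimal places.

$94.18

Zero-growth DDM (perpetuity): P₀ = D/r = 6.31 / 0.067 = 94.1791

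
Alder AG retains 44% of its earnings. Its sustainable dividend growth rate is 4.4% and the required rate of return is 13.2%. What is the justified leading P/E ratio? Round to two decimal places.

Payout ratio b = 1 − 0.44 = 0.56.
Justified leading P/E = b/(r−g) = 0.56/(0.132−0.044) = 6.3636

6.36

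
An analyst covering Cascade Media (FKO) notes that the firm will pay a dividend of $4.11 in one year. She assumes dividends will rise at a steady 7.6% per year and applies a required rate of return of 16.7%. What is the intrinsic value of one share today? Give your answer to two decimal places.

Gordon growth model: P₀ = D₁/(r − g), with D₁ = 4.11 given directly.
P₀ = 4.1100 / (0.167 − 0.076) = 4.1100 / 0.091 = 45.1648

$45.16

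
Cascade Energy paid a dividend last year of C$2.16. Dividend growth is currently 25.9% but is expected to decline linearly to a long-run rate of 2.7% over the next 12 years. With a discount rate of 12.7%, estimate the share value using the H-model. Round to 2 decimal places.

C$52.25

H-model: P₀ = D₀[(1+g_L) + H(g_S−g_L)]/(r−g_L), with H = 12/2 = 6.
P₀ = 2.16 × [(1+0.027) + 6×(0.259−0.027)] / (0.127−0.027)
   = 2.16 × 2.4190 / 0.1 = 52.2504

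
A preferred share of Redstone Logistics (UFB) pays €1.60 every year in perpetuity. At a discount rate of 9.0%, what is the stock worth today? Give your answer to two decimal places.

Zero-growth DDM (perpetuity): P₀ = D/r = 1.60 / 0.09 = 17.7778

€17.78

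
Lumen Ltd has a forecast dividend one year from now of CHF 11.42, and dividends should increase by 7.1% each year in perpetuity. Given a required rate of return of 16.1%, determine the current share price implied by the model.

Gordon growth model: P₀ = D₁/(r − g), with D₁ = 11.42 given directly.
P₀ = 11.4200 / (0.161 − 0.071) = 11.4200 / 0.09 = 126.8889

CHF 126.89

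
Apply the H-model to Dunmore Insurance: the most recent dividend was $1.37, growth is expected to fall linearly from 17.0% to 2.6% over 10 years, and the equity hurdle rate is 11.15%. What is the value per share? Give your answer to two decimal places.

$27.98

H-model: P₀ = D₀[(1+g_L) + H(g_S−g_L)]/(r−g_L), with H = 10/2 = 5.
P₀ = 1.37 × [(1+0.026) + 5×(0.17−0.026)] / (0.1115−0.026)
   = 1.37 × 1.7460 / 0.0855 = 27.9768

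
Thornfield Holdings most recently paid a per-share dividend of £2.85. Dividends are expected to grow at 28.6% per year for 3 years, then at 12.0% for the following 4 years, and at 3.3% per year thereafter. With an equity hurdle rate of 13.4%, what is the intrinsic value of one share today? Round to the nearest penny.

£67.62

Three-stage DDM. Project D₁…D_7; terminal Gordon value at t=7 with g = 0.033; discount at r = 0.134.
D_1 = 3.6651
D_2 = 4.7133
D_3 = 6.0613
D_4 = 6.7887
D_5 = 7.6033
D_6 = 8.5157
D_7 = 9.5376
TV_7 = 9.8524/(0.134−0.033) = 97.5481
P₀ = Σ Dₜ/(1+r)ᵗ + TV_7/(1+r)^7 = 67.6238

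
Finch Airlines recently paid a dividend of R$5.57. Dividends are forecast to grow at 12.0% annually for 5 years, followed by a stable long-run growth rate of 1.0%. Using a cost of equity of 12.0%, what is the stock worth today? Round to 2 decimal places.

R$78.99

Two-stage DDM. Project D₁…D_5 at 0.12, terminal growth 0.01, discount at r = 0.12.
D_1 = 6.2384
D_2 = 6.9870
D_3 = 7.8254
D_4 = 8.7645
D_5 = 9.8162
Terminal value at t=5: TV = D_6/(r−g) = 9.9144/(0.12−0.01) = 90.1310
P₀ = 6.2384/(1+0.12)^1 + 6.9870/(1+0.12)^2 + 7.8254/(1+0.12)^3 + 8.7645/(1+0.12)^4 + 9.8162/(1+0.12)^5 + 90.1310/(1+0.12)^5 = 78.9927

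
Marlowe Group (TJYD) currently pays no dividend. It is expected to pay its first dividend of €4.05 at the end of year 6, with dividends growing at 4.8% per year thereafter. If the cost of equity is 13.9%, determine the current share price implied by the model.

€23.22

Deferred-dividend DDM. At t=5 the remaining stream is a growing perpetuity with first payment D_6 = 4.05.
V_5 = D_6/(r−g) = 4.05/(0.139−0.048) = 44.5055
P₀ = V_5/(1+r)^5 = 44.5055/(1+0.139)^5 = 23.2164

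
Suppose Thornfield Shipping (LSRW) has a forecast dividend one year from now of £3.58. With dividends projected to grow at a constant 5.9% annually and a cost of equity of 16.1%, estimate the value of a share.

Gordon growth model: P₀ = D₁/(r − g), with D₁ = 3.58 given directly.
P₀ = 3.5800 / (0.161 − 0.059) = 3.5800 / 0.102 = 35.0980

£35.10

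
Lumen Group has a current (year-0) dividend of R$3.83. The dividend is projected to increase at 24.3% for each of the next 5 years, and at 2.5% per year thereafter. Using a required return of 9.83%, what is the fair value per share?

R$127.63

Two-stage DDM. Project D₁…D_5 at 0.243, terminal growth 0.025, discount at r = 0.0983.
D_1 = 4.7607
D_2 = 5.9175
D_3 = 7.3555
D_4 = 9.1429
D_5 = 11.3646
Terminal value at t=5: TV = D_6/(r−g) = 11.6487/(0.0983−0.025) = 158.9184
P₀ = 4.7607/(1+0.0983)^1 + 5.9175/(1+0.0983)^2 + 7.3555/(1+0.0983)^3 + 9.1429/(1+0.0983)^4 + 11.3646/(1+0.0983)^5 + 158.9184/(1+0.0983)^5 = 127.6289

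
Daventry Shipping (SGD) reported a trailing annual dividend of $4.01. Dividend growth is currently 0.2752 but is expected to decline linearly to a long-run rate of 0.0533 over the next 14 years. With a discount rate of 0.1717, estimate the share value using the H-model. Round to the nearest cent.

$88.28

H-model: P₀ = D₀[(1+g_L) + H(g_S−g_L)]/(r−g_L), with H = 14/2 = 7.
P₀ = 4.01 × [(1+0.0533) + 7×(0.2752−0.0533)] / (0.1717−0.0533)
   = 4.01 × 2.6066 / 0.1184 = 88.2810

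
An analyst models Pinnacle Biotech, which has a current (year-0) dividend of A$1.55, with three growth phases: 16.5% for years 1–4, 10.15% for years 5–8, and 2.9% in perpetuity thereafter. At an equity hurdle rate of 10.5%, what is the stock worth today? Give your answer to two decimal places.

A$40.29

Three-stage DDM. Project D₁…D_8; terminal Gordon value at t=8 with g = 0.029; discount at r = 0.105.
D_1 = 1.8058
D_2 = 2.1037
D_3 = 2.4508
D_4 = 2.8552
D_5 = 3.1450
D_6 = 3.4642
D_7 = 3.8158
D_8 = 4.2031
TV_8 = 4.3250/(0.105−0.029) = 56.9082
P₀ = Σ Dₜ/(1+r)ᵗ + TV_8/(1+r)^8 = 40.2906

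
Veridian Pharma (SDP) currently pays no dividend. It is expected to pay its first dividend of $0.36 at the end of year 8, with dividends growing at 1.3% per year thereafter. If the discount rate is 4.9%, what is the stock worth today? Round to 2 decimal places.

Deferred-dividend DDM. At t=7 the remaining stream is a growing perpetuity with first payment D_8 = 0.36.
V_7 = D_8/(r−g) = 0.36/(0.049−0.013) = 10.0000
P₀ = V_7/(1+r)^7 = 10.0000/(1+0.049)^7 = 7.1544

$7.15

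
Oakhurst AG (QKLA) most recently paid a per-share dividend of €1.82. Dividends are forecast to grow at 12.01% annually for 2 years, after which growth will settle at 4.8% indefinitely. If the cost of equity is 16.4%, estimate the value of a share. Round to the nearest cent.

€18.66

Two-stage DDM. Project D₁…D_2 at 0.1201, terminal growth 0.048, discount at r = 0.164.
D_1 = 2.0386
D_2 = 2.2834
Terminal value at t=2: TV = D_3/(r−g) = 2.3930/(0.164−0.048) = 20.6295
P₀ = 2.0386/(1+0.164)^1 + 2.2834/(1+0.164)^2 + 20.6295/(1+0.164)^2 = 18.6625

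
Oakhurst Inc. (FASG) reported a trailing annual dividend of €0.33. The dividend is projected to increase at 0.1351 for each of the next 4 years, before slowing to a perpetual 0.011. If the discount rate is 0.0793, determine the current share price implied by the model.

€7.48

Two-stage DDM. Project D₁…D_4 at 0.1351, terminal growth 0.011, discount at r = 0.0793.
D_1 = 0.3746
D_2 = 0.4252
D_3 = 0.4826
D_4 = 0.5478
Terminal value at t=4: TV = D_5/(r−g) = 0.5539/(0.0793−0.011) = 8.1093
P₀ = 0.3746/(1+0.0793)^1 + 0.4252/(1+0.0793)^2 + 0.4826/(1+0.0793)^3 + 0.5478/(1+0.0793)^4 + 8.1093/(1+0.0793)^4 = 7.4757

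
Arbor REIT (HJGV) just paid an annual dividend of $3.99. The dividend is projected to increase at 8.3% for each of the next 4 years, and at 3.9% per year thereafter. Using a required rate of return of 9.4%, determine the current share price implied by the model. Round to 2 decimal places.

Two-stage DDM. Project D₁…D_4 at 0.083, terminal growth 0.039, discount at r = 0.094.
D_1 = 4.3212
D_2 = 4.6798
D_3 = 5.0683
D_4 = 5.4889
Terminal value at t=4: TV = D_5/(r−g) = 5.7030/(0.094−0.039) = 103.6906
P₀ = 4.3212/(1+0.094)^1 + 4.6798/(1+0.094)^2 + 5.0683/(1+0.094)^3 + 5.4889/(1+0.094)^4 + 103.6906/(1+0.094)^4 = 87.9514

$87.95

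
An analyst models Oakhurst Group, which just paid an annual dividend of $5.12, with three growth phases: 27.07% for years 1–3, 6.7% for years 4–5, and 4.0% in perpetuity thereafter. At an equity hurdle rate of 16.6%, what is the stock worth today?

Three-stage DDM. Project D₁…D_5; terminal Gordon value at t=5 with g = 0.04; discount at r = 0.166.
D_1 = 6.5060
D_2 = 8.2672
D_3 = 10.5051
D_4 = 11.2089
D_5 = 11.9599
TV_5 = 12.4383/(0.166−0.04) = 98.7167
P₀ = Σ Dₜ/(1+r)ᵗ + TV_5/(1+r)^5 = 75.7041

$75.70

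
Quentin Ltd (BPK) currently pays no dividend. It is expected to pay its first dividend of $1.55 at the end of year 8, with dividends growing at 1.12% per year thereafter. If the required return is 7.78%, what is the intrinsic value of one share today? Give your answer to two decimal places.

$13.77

Deferred-dividend DDM. At t=7 the remaining stream is a growing perpetuity with first payment D_8 = 1.55.
V_7 = D_8/(r−g) = 1.55/(0.0778−0.0112) = 23.2733
P₀ = V_7/(1+r)^7 = 23.2733/(1+0.0778)^7 = 13.7750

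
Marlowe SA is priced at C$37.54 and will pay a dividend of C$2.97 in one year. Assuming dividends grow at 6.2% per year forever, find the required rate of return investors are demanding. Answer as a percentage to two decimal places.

14.11%

Rearranging the constant-growth DDM: r = D₁/P₀ + g.
r = 2.9700 / 37.54 + 0.062 = 0.07912 + 0.062 = 0.14112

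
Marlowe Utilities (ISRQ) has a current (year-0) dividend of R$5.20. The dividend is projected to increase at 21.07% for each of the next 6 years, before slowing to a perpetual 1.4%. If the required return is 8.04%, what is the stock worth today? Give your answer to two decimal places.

Two-stage DDM. Project D₁…D_6 at 0.2107, terminal growth 0.014, discount at r = 0.0804.
D_1 = 6.2956
D_2 = 7.6221
D_3 = 9.2281
D_4 = 11.1725
D_5 = 13.5265
D_6 = 16.3766
Terminal value at t=6: TV = D_7/(r−g) = 16.6058/(0.0804−0.014) = 250.0878
P₀ = 6.2956/(1+0.0804)^1 + 7.6221/(1+0.0804)^2 + 9.2281/(1+0.0804)^3 + 11.1725/(1+0.0804)^4 + 13.5265/(1+0.0804)^5 + 16.3766/(1+0.0804)^6 + 250.0878/(1+0.0804)^6 = 204.6084

R$204.61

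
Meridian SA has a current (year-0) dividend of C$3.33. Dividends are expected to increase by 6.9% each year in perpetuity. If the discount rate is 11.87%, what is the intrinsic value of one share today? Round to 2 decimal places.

C$71.63

Gordon growth model: P₀ = D₁/(r − g). D₁ = 3.33 × (1 + 0.069) = 3.5598.
P₀ = 3.5598 / (0.1187 − 0.069) = 3.5598 / 0.0497 = 71.6252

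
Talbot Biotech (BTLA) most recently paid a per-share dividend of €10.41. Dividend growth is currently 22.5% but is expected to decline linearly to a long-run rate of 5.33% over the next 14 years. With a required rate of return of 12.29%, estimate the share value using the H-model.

€337.31

H-model: P₀ = D₀[(1+g_L) + H(g_S−g_L)]/(r−g_L), with H = 14/2 = 7.
P₀ = 10.41 × [(1+0.0533) + 7×(0.225−0.0533)] / (0.1229−0.0533)
   = 10.41 × 2.2552 / 0.0696 = 337.3079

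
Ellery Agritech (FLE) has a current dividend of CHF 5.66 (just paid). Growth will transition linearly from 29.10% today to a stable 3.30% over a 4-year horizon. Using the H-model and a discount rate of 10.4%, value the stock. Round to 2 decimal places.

CHF 123.48

H-model: P₀ = D₀[(1+g_L) + H(g_S−g_L)]/(r−g_L), with H = 4/2 = 2.
P₀ = 5.66 × [(1+0.033) + 2×(0.291−0.033)] / (0.104−0.033)
   = 5.66 × 1.5490 / 0.071 = 123.4837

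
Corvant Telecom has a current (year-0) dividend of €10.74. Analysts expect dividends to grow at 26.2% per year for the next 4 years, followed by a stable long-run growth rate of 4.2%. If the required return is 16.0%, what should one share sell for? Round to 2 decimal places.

€186.13

Two-stage DDM. Project D₁…D_4 at 0.262, terminal growth 0.042, discount at r = 0.16.
D_1 = 13.5539
D_2 = 17.1050
D_3 = 21.5865
D_4 = 27.2422
Terminal value at t=4: TV = D_5/(r−g) = 28.3863/(0.16−0.042) = 240.5622
P₀ = 13.5539/(1+0.16)^1 + 17.1050/(1+0.16)^2 + 21.5865/(1+0.16)^3 + 27.2422/(1+0.16)^4 + 240.5622/(1+0.16)^4 = 186.1317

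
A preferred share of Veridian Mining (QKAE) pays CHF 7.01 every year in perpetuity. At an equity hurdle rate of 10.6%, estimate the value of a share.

CHF 66.13

Zero-growth DDM (perpetuity): P₀ = D/r = 7.01 / 0.106 = 66.1321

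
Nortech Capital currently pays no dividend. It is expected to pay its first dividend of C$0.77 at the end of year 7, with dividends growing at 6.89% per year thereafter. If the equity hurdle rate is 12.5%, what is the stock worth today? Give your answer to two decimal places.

Deferred-dividend DDM. At t=6 the remaining stream is a growing perpetuity with first payment D_7 = 0.77.
V_6 = D_7/(r−g) = 0.77/(0.125−0.0689) = 13.7255
P₀ = V_6/(1+r)^6 = 13.7255/(1+0.125)^6 = 6.7704

C$6.77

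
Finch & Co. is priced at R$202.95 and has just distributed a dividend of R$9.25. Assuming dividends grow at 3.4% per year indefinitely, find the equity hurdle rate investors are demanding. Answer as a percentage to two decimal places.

Rearranging the constant-growth DDM: r = D₁/P₀ + g.
D₁ = 9.25 × (1 + 0.034) = 9.5645.
r = 9.5645 / 202.95 + 0.034 = 0.04713 + 0.034 = 0.08113

8.11%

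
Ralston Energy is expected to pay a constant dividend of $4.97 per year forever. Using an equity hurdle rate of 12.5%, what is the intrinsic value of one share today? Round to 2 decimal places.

Zero-growth DDM (perpetuity): P₀ = D/r = 4.97 / 0.125 = 39.7600

$39.76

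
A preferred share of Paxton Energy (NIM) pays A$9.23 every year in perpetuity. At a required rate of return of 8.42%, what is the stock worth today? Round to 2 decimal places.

A$109.62

Zero-growth DDM (perpetuity): P₀ = D/r = 9.23 / 0.0842 = 109.6200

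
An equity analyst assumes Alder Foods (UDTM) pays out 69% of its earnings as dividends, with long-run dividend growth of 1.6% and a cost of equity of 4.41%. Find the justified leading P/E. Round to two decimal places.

Justified leading P/E = b/(r−g) = 0.69/(0.0441−0.016) = 24.5552

24.56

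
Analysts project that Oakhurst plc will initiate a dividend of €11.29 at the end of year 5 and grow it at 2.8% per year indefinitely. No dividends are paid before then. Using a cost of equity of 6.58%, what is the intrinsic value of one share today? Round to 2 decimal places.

€231.47

Deferred-dividend DDM. At t=4 the remaining stream is a growing perpetuity with first payment D_5 = 11.29.
V_4 = D_5/(r−g) = 11.29/(0.0658−0.028) = 298.6772
P₀ = V_4/(1+r)^4 = 298.6772/(1+0.0658)^4 = 231.4724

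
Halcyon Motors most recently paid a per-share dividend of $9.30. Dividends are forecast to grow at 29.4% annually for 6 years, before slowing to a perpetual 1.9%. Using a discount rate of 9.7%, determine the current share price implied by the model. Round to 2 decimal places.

Two-stage DDM. Project D₁…D_6 at 0.294, terminal growth 0.019, discount at r = 0.097.
D_1 = 12.0342
D_2 = 15.5723
D_3 = 20.1505
D_4 = 26.0747
D_5 = 33.7407
D_6 = 43.6605
Terminal value at t=6: TV = D_7/(r−g) = 44.4900/(0.097−0.019) = 570.3851
P₀ = 12.0342/(1+0.097)^1 + 15.5723/(1+0.097)^2 + 20.1505/(1+0.097)^3 + 26.0747/(1+0.097)^4 + 33.7407/(1+0.097)^5 + 43.6605/(1+0.097)^6 + 570.3851/(1+0.097)^6 = 430.7566

$430.76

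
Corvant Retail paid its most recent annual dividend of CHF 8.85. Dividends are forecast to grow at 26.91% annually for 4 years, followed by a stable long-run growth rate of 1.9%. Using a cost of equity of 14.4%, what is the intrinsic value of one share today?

Two-stage DDM. Project D₁…D_4 at 0.2691, terminal growth 0.019, discount at r = 0.144.
D_1 = 11.2315
D_2 = 14.2539
D_3 = 18.0897
D_4 = 22.9576
Terminal value at t=4: TV = D_5/(r−g) = 23.3938/(0.144−0.019) = 187.1504
P₀ = 11.2315/(1+0.144)^1 + 14.2539/(1+0.144)^2 + 18.0897/(1+0.144)^3 + 22.9576/(1+0.144)^4 + 187.1504/(1+0.144)^4 = 155.4616

CHF 155.46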